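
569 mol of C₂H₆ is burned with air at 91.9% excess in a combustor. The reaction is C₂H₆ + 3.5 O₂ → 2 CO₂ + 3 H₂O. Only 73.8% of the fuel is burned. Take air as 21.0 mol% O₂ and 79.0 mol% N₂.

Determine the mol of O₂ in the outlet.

2350 mol

Stoichiometric O₂ = 3.5 × 569 = 1992 mol; O₂ fed = 1992 × 1.919 = 3822 mol.
N₂ fed = 3822 × 79/21 = 14380 mol.
Fuel reacted = 0.738 × 569 → ξ = 419.9 mol.
Outlet (n = n₀ + ν ξ):
  C₂H₆: 569 − 1(419.9) = 149.1
  O₂: 3822 − 3.5(419.9) = 2352
  N₂: 14380 (inert)
  CO₂: 0 + 2(419.9) = 839.8
  H₂O: 0 + 3(419.9) = 1260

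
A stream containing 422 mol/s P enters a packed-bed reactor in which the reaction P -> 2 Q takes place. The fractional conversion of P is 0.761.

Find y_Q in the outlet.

0.864

P reacted = 0.761 × 422 = 321.1 mol/s; ν_P = −1, so ξ = 321.1/1 = 321.1 mol/s.
Outlet amounts (n = n₀ + ν ξ):
  P: 422 − 1(321.1) = 100.9
  Q: 0 + 2(321.1) = 642.3
Total out = 743.1 mol/s; y_Q = 642.3 / 743.1 = 0.8643.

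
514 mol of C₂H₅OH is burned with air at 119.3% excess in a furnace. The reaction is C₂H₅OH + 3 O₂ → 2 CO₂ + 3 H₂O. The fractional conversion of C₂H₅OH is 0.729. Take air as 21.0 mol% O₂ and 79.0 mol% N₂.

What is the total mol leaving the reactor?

Stoichiometric O₂ = 3 × 514 = 1542 mol; O₂ fed = 1542 × 2.193 = 3382 mol.
N₂ fed = 3382 × 79/21 = 12720 mol.
Fuel reacted = 0.729 × 514 → ξ = 374.7 mol.
Outlet (n = n₀ + ν ξ):
  C₂H₅OH: 514 − 1(374.7) = 139.3
  O₂: 3382 − 3(374.7) = 2257
  N₂: 12720 (inert)
  CO₂: 0 + 2(374.7) = 749.4
  H₂O: 0 + 3(374.7) = 1124
Total out = 139.3 + 2257 + 12720 + 749.4 + 1124 = 16990 mol.

17000 mol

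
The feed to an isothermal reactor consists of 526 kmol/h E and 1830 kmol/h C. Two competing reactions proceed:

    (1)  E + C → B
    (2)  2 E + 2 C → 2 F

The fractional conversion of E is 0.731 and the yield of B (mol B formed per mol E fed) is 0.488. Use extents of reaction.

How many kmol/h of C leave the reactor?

Yield of B: 1ξ₁ / 526 = 0.488 → ξ₁ = 256.7 kmol/h.
Conversion of E: 1ξ₁ + 2ξ₂ = 0.731 × 526 = 384.5 → ξ₂ = 63.91 kmol/h.
Outlet amounts (n = n₀ + Σ ν·ξ):
  E: 526 − 1(256.7) − 2(63.91) = 141.5
  C: 1830 − 1(256.7) − 2(63.91) = 1445
  B: 0 + 1(256.7) = 256.7
  F: 0 + 2(63.91) = 127.8

1450 kmol/h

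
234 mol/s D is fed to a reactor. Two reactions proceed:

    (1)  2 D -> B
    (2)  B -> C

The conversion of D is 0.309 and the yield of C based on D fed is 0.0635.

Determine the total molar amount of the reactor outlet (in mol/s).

198 mol/s

Conversion of D: D consumed = 2ξ₁ = 0.309 × 234 → ξ₁ = 36.15 mol/s.
Yield of C: 1ξ₂ / 234 = 0.0635 → ξ₂ = 14.86 mol/s.
Outlet amounts (n = n₀ + Σ ν·ξ):
  D: 234 − 2(36.15) = 161.7
  B: 0 + 1(36.15) − 1(14.86) = 21.29
  C: 0 + 1(14.86) = 14.86
Total out = 161.7 + 21.29 + 14.86 = 197.8 mol/s.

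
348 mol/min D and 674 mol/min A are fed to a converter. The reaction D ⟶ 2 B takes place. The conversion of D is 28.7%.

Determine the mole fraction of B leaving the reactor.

D reacted = 0.287 × 348 = 99.88 mol/min; ν_D = −1, so ξ = 99.88/1 = 99.88 mol/min.
Outlet amounts (n = n₀ + ν ξ):
  D: 348 − 1(99.88) = 248.1
  B: 0 + 2(99.88) = 199.8
  A: 674 (inert)
Total out = 1122 mol/min; y_B = 199.8 / 1122 = 0.1781.

0.178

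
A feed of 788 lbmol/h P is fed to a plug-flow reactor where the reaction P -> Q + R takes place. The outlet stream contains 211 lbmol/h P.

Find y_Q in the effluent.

0.423

For P: n = n₀ − 1ξ → 211 = 788 − 1ξ, giving ξ = 577 lbmol/h.
Outlet amounts (n = n₀ + ν ξ):
  P: 788 − 1(577) = 211
  Q: 0 + 1(577) = 577
  R: 0 + 1(577) = 577
Total out = 1365 lbmol/h; y_Q = 577 / 1365 = 0.4227.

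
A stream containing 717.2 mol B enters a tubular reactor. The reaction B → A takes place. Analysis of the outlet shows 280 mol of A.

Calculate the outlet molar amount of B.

437 mol

For A: n = n₀ + 1ξ → 280 = 0 + 1ξ, giving ξ = 280 mol.
Outlet amounts (n = n₀ + ν ξ):
  B: 717.2 − 1(280) = 437.2
  A: 0 + 1(280) = 280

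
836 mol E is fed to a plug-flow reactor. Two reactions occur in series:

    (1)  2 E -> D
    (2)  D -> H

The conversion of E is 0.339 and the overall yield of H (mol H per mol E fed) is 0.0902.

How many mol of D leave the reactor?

Conversion of E: E consumed = 2ξ₁ = 0.339 × 836 → ξ₁ = 141.7 mol.
Yield of H: 1ξ₂ / 836 = 0.0902 → ξ₂ = 75.41 mol.
Outlet amounts (n = n₀ + Σ ν·ξ):
  E: 836 − 2(141.7) = 552.6
  D: 0 + 1(141.7) − 1(75.41) = 66.29
  H: 0 + 1(75.41) = 75.41

66.3 mol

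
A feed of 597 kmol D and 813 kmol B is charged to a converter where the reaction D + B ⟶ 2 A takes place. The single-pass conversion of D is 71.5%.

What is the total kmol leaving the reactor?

D reacted = 0.715 × 597 = 426.9 kmol; ν_D = −1, so ξ = 426.9/1 = 426.9 kmol.
Outlet amounts (n = n₀ + ν ξ):
  D: 597 − 1(426.9) = 170.1
  B: 813 − 1(426.9) = 386.1
  A: 0 + 2(426.9) = 853.7
Total out = 170.1 + 386.1 + 853.7 = 1410 kmol.

1410 kmol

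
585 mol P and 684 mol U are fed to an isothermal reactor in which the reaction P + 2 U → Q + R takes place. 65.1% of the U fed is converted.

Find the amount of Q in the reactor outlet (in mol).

223 mol

U reacted = 0.651 × 684 = 445.3 mol; ν_U = −2, so ξ = 445.3/2 = 222.6 mol.
Outlet amounts (n = n₀ + ν ξ):
  P: 585 − 1(222.6) = 362.4
  U: 684 − 2(222.6) = 238.7
  Q: 0 + 1(222.6) = 222.6
  R: 0 + 1(222.6) = 222.6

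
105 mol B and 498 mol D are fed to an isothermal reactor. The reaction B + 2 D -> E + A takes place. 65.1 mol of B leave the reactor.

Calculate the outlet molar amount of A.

39.9 mol

For B: n = n₀ − 1ξ → 65.1 = 105 − 1ξ, giving ξ = 39.9 mol.
Outlet amounts (n = n₀ + ν ξ):
  B: 105 − 1(39.9) = 65.1
  D: 498 − 2(39.9) = 418.2
  E: 0 + 1(39.9) = 39.9
  A: 0 + 1(39.9) = 39.9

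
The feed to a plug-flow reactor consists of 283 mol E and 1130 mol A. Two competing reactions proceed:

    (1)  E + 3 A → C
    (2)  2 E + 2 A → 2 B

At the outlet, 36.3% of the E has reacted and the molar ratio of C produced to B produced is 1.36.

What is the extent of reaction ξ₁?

ξ₁ = 59.2 mol

Conversion of E: E consumed = 0.363 × 283 = 102.7 mol = 1ξ₁ + 2ξ₂.
Selectivity: 1ξ₁ / (2ξ₂) = 1.36 → ξ₁ = 2.72 ξ₂.
Substitute: (1·2.72 + 2) ξ₂ = 102.7 → ξ₂ = 21.76 mol, ξ₁ = 59.2 mol.
Outlet amounts (n = n₀ + Σ ν·ξ):
  E: 283 − 1(59.2) − 2(21.76) = 180.3
  A: 1130 − 3(59.2) − 2(21.76) = 908.9
  C: 0 + 1(59.2) = 59.2
  B: 0 + 2(21.76) = 43.53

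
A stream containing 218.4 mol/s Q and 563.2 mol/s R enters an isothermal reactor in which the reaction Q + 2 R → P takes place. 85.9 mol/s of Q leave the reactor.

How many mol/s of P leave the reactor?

132 mol/s

For Q: n = n₀ − 1ξ → 85.9 = 218.4 − 1ξ, giving ξ = 132.5 mol/s.
Outlet amounts (n = n₀ + ν ξ):
  Q: 218.4 − 1(132.5) = 85.9
  R: 563.2 − 2(132.5) = 298.2
  P: 0 + 1(132.5) = 132.5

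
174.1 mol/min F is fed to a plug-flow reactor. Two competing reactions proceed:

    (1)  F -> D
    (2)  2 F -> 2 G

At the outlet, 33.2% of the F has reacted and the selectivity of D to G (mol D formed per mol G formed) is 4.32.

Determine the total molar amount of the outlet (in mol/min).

174 mol/min

Conversion of F: F consumed = 0.332 × 174.1 = 57.8 mol/min = 1ξ₁ + 2ξ₂.
Selectivity: 1ξ₁ / (2ξ₂) = 4.32 → ξ₁ = 8.64 ξ₂.
Substitute: (1·8.64 + 2) ξ₂ = 57.8 → ξ₂ = 5.432 mol/min, ξ₁ = 46.94 mol/min.
Outlet amounts (n = n₀ + Σ ν·ξ):
  F: 174.1 − 1(46.94) − 2(5.432) = 116.3
  D: 0 + 1(46.94) = 46.94
  G: 0 + 2(5.432) = 10.86
Total out = 116.3 + 46.94 + 10.86 = 174.1 mol/min.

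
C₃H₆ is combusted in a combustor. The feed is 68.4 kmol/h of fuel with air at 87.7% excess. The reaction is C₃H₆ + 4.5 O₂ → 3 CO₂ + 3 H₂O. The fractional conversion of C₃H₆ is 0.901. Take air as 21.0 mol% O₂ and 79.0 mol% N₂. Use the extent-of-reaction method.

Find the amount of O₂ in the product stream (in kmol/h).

Stoichiometric O₂ = 4.5 × 68.4 = 307.8 kmol/h; O₂ fed = 307.8 × 1.877 = 577.7 kmol/h.
N₂ fed = 577.7 × 79/21 = 2173 kmol/h.
Fuel reacted = 0.901 × 68.4 → ξ = 61.63 kmol/h.
Outlet (n = n₀ + ν ξ):
  C₃H₆: 68.4 − 1(61.63) = 6.772
  O₂: 577.7 − 4.5(61.63) = 300.4
  N₂: 2173 (inert)
  CO₂: 0 + 3(61.63) = 184.9
  H₂O: 0 + 3(61.63) = 184.9

300 kmol/h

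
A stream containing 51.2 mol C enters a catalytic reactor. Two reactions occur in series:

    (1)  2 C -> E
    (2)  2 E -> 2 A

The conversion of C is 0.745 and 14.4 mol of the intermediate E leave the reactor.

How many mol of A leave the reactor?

Conversion of C: C consumed = 2ξ₁ = 0.745 × 51.2 → ξ₁ = 19.07 mol.
E balance: n_E = 0 + 1ξ₁ − 2ξ₂ = 14.4 → ξ₂ = (1·19.07 − 14.4)/2 = 2.336 mol.
Outlet amounts (n = n₀ + Σ ν·ξ):
  C: 51.2 − 2(19.07) = 13.06
  E: 0 + 1(19.07) − 2(2.336) = 14.4
  A: 0 + 2(2.336) = 4.672

4.67 mol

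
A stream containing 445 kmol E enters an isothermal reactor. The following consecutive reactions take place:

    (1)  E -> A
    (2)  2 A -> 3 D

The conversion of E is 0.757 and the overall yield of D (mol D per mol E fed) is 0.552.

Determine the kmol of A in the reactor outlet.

Conversion of E: E consumed = 1ξ₁ = 0.757 × 445 → ξ₁ = 336.9 kmol.
Yield of D: 3ξ₂ / 445 = 0.552 → ξ₂ = 81.88 kmol.
Outlet amounts (n = n₀ + Σ ν·ξ):
  E: 445 − 1(336.9) = 108.1
  A: 0 + 1(336.9) − 2(81.88) = 173.1
  D: 0 + 3(81.88) = 245.6

173 kmol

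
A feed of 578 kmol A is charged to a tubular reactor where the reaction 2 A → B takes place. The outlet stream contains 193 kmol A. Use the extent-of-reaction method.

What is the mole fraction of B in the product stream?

For A: n = n₀ − 2ξ → 193 = 578 − 2ξ, giving ξ = 192.5 kmol.
Outlet amounts (n = n₀ + ν ξ):
  A: 578 − 2(192.5) = 193
  B: 0 + 1(192.5) = 192.5
Total out = 385.5 kmol; y_B = 192.5 / 385.5 = 0.4994.

0.499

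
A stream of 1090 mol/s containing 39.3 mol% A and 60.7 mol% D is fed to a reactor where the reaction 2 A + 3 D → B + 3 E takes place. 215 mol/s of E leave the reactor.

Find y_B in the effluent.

For E: n = n₀ + 3ξ → 215 = 0 + 3ξ, giving ξ = 71.67 mol/s.
Outlet amounts (n = n₀ + ν ξ):
  A: 428.4 − 2(71.67) = 285
  D: 661.6 − 3(71.67) = 446.6
  B: 0 + 1(71.67) = 71.67
  E: 0 + 3(71.67) = 215
Total out = 1018 mol/s; y_B = 71.67 / 1018 = 0.07038.

0.0704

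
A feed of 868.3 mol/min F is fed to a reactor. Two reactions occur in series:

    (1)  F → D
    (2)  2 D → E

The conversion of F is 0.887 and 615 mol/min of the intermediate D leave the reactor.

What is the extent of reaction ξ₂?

Conversion of F: F consumed = 1ξ₁ = 0.887 × 868.3 → ξ₁ = 770.2 mol/min.
D balance: n_D = 0 + 1ξ₁ − 2ξ₂ = 615 → ξ₂ = (1·770.2 − 615)/2 = 77.59 mol/min.
Outlet amounts (n = n₀ + Σ ν·ξ):
  F: 868.3 − 1(770.2) = 98.12
  D: 0 + 1(770.2) − 2(77.59) = 615
  E: 0 + 1(77.59) = 77.59

ξ₂ = 77.6 mol/min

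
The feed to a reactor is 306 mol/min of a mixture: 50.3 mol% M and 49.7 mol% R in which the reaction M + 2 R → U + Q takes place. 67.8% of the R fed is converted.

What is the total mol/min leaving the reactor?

254 mol/min

R reacted = 0.678 × 152.1 = 103.1 mol/min; ν_R = −2, so ξ = 103.1/2 = 51.56 mol/min.
Outlet amounts (n = n₀ + ν ξ):
  M: 153.9 − 1(51.56) = 102.4
  R: 152.1 − 2(51.56) = 48.97
  U: 0 + 1(51.56) = 51.56
  Q: 0 + 1(51.56) = 51.56
Total out = 102.4 + 48.97 + 51.56 + 51.56 = 254.4 mol/min.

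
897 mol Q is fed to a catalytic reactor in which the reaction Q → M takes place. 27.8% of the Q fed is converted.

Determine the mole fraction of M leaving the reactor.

0.278

Q reacted = 0.278 × 897 = 249.4 mol; ν_Q = −1, so ξ = 249.4/1 = 249.4 mol.
Outlet amounts (n = n₀ + ν ξ):
  Q: 897 − 1(249.4) = 647.6
  M: 0 + 1(249.4) = 249.4
Total out = 897 mol; y_M = 249.4 / 897 = 0.278.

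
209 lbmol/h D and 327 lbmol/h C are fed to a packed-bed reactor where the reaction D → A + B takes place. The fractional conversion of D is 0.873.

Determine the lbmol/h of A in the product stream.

182 lbmol/h

D reacted = 0.873 × 209 = 182.5 lbmol/h; ν_D = −1, so ξ = 182.5/1 = 182.5 lbmol/h.
Outlet amounts (n = n₀ + ν ξ):
  D: 209 − 1(182.5) = 26.54
  A: 0 + 1(182.5) = 182.5
  B: 0 + 1(182.5) = 182.5
  C: 327 (inert)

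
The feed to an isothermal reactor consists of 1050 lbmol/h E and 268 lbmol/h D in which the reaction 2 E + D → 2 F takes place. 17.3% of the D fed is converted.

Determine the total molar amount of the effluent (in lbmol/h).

1270 lbmol/h

D reacted = 0.173 × 268 = 46.36 lbmol/h; ν_D = −1, so ξ = 46.36/1 = 46.36 lbmol/h.
Outlet amounts (n = n₀ + ν ξ):
  E: 1050 − 2(46.36) = 957.3
  D: 268 − 1(46.36) = 221.6
  F: 0 + 2(46.36) = 92.73
Total out = 957.3 + 221.6 + 92.73 = 1272 lbmol/h.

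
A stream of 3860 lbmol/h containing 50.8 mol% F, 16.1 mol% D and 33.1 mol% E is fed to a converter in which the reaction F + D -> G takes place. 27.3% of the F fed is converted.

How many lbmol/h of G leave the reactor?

535 lbmol/h

F reacted = 0.273 × 1961 = 535.3 lbmol/h; ν_F = −1, so ξ = 535.3/1 = 535.3 lbmol/h.
Outlet amounts (n = n₀ + ν ξ):
  F: 1961 − 1(535.3) = 1426
  D: 621.5 − 1(535.3) = 86.14
  G: 0 + 1(535.3) = 535.3
  E: 1278 (inert)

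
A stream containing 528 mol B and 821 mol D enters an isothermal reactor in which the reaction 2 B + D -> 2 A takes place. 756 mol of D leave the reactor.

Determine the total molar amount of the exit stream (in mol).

1280 mol

For D: n = n₀ − 1ξ → 756 = 821 − 1ξ, giving ξ = 65 mol.
Outlet amounts (n = n₀ + ν ξ):
  B: 528 − 2(65) = 398
  D: 821 − 1(65) = 756
  A: 0 + 2(65) = 130
Total out = 398 + 756 + 130 = 1284 mol.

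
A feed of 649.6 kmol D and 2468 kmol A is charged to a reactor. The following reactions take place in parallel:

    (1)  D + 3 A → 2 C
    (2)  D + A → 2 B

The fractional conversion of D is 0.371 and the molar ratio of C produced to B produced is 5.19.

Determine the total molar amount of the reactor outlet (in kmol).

2710 kmol

Conversion of D: D consumed = 0.371 × 649.6 = 241 kmol = 1ξ₁ + 1ξ₂.
Selectivity: 2ξ₁ / (2ξ₂) = 5.19 → ξ₁ = 5.19 ξ₂.
Substitute: (1·5.19 + 1) ξ₂ = 241 → ξ₂ = 38.93 kmol, ξ₁ = 202.1 kmol.
Outlet amounts (n = n₀ + Σ ν·ξ):
  D: 649.6 − 1(202.1) − 1(38.93) = 408.6
  A: 2468 − 3(202.1) − 1(38.93) = 1823
  C: 0 + 2(202.1) = 404.1
  B: 0 + 2(38.93) = 77.87
Total out = 408.6 + 1823 + 404.1 + 77.87 = 2713 kmol.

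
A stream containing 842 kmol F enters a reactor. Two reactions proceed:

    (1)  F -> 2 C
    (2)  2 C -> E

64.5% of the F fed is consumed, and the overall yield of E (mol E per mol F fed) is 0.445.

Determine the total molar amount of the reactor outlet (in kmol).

1010 kmol

Conversion of F: F consumed = 1ξ₁ = 0.645 × 842 → ξ₁ = 543.1 kmol.
Yield of E: 1ξ₂ / 842 = 0.445 → ξ₂ = 374.7 kmol.
Outlet amounts (n = n₀ + Σ ν·ξ):
  F: 842 − 1(543.1) = 298.9
  C: 0 + 2(543.1) − 2(374.7) = 336.8
  E: 0 + 1(374.7) = 374.7
Total out = 298.9 + 336.8 + 374.7 = 1010 kmol.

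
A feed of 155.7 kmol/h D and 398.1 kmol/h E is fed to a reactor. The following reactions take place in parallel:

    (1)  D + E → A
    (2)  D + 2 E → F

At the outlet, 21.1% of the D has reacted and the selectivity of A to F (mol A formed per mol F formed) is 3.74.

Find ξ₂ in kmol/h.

Conversion of D: D consumed = 0.211 × 155.7 = 32.85 kmol/h = 1ξ₁ + 1ξ₂.
Selectivity: 1ξ₁ / (1ξ₂) = 3.74 → ξ₁ = 3.74 ξ₂.
Substitute: (1·3.74 + 1) ξ₂ = 32.85 → ξ₂ = 6.931 kmol/h, ξ₁ = 25.92 kmol/h.
Outlet amounts (n = n₀ + Σ ν·ξ):
  D: 155.7 − 1(25.92) − 1(6.931) = 122.8
  E: 398.1 − 1(25.92) − 2(6.931) = 358.3
  A: 0 + 1(25.92) = 25.92
  F: 0 + 1(6.931) = 6.931

ξ₂ = 6.93 kmol/h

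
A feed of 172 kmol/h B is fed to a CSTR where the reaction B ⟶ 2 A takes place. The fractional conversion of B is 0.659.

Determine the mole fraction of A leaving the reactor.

B reacted = 0.659 × 172 = 113.3 kmol/h; ν_B = −1, so ξ = 113.3/1 = 113.3 kmol/h.
Outlet amounts (n = n₀ + ν ξ):
  B: 172 − 1(113.3) = 58.65
  A: 0 + 2(113.3) = 226.7
Total out = 285.3 kmol/h; y_A = 226.7 / 285.3 = 0.7945.

0.794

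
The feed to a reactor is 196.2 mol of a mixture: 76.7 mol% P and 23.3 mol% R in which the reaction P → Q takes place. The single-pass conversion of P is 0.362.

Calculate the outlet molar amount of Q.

54.5 mol

P reacted = 0.362 × 150.5 = 54.48 mol; ν_P = −1, so ξ = 54.48/1 = 54.48 mol.
Outlet amounts (n = n₀ + ν ξ):
  P: 150.5 − 1(54.48) = 96.01
  Q: 0 + 1(54.48) = 54.48
  R: 45.71 (inert)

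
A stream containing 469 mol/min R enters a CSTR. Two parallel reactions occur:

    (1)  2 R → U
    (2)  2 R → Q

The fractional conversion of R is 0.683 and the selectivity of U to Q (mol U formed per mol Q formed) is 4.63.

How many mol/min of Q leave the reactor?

Conversion of R: R consumed = 0.683 × 469 = 320.3 mol/min = 2ξ₁ + 2ξ₂.
Selectivity: 1ξ₁ / (1ξ₂) = 4.63 → ξ₁ = 4.63 ξ₂.
Substitute: (2·4.63 + 2) ξ₂ = 320.3 → ξ₂ = 28.45 mol/min, ξ₁ = 131.7 mol/min.
Outlet amounts (n = n₀ + Σ ν·ξ):
  R: 469 − 2(131.7) − 2(28.45) = 148.7
  U: 0 + 1(131.7) = 131.7
  Q: 0 + 1(28.45) = 28.45

28.4 mol/min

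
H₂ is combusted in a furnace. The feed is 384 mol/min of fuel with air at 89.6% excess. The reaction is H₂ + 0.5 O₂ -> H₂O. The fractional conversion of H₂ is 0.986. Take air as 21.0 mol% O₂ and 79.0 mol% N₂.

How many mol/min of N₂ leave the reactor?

1370 mol/min

Stoichiometric O₂ = 0.5 × 384 = 192 mol/min; O₂ fed = 192 × 1.896 = 364 mol/min.
N₂ fed = 364 × 79/21 = 1369 mol/min.
Fuel reacted = 0.986 × 384 → ξ = 378.6 mol/min.
Outlet (n = n₀ + ν ξ):
  H₂: 384 − 1(378.6) = 5.376
  O₂: 364 − 0.5(378.6) = 174.7
  N₂: 1369 (inert)
  H₂O: 0 + 1(378.6) = 378.6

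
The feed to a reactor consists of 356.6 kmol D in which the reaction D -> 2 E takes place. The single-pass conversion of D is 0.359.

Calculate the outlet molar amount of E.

D reacted = 0.359 × 356.6 = 128 kmol; ν_D = −1, so ξ = 128/1 = 128 kmol.
Outlet amounts (n = n₀ + ν ξ):
  D: 356.6 − 1(128) = 228.6
  E: 0 + 2(128) = 256

256 kmol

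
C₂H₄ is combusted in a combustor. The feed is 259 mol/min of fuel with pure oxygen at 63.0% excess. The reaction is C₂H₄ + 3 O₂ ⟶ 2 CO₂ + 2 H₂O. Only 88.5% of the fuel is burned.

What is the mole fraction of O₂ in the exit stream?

0.379

Stoichiometric O₂ = 3 × 259 = 777 mol/min; O₂ fed = 777 × 1.630 = 1267 mol/min.
Fuel reacted = 0.885 × 259 → ξ = 229.2 mol/min.
Outlet (n = n₀ + ν ξ):
  C₂H₄: 259 − 1(229.2) = 29.78
  O₂: 1267 − 3(229.2) = 578.9
  CO₂: 0 + 2(229.2) = 458.4
  H₂O: 0 + 2(229.2) = 458.4
Total out = 1526 mol/min; y_O₂ = 578.9 / 1526 = 0.3795.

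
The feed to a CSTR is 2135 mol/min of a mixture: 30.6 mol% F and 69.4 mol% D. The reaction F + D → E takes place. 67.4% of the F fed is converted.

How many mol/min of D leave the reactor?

F reacted = 0.674 × 653.3 = 440.3 mol/min; ν_F = −1, so ξ = 440.3/1 = 440.3 mol/min.
Outlet amounts (n = n₀ + ν ξ):
  F: 653.3 − 1(440.3) = 213
  D: 1482 − 1(440.3) = 1041
  E: 0 + 1(440.3) = 440.3

1040 mol/min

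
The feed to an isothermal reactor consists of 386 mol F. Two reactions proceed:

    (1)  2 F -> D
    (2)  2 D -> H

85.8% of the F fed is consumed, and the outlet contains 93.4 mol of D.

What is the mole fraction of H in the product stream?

0.196

Conversion of F: F consumed = 2ξ₁ = 0.858 × 386 → ξ₁ = 165.6 mol.
D balance: n_D = 0 + 1ξ₁ − 2ξ₂ = 93.4 → ξ₂ = (1·165.6 − 93.4)/2 = 36.1 mol.
Outlet amounts (n = n₀ + Σ ν·ξ):
  F: 386 − 2(165.6) = 54.81
  D: 0 + 1(165.6) − 2(36.1) = 93.4
  H: 0 + 1(36.1) = 36.1
Total out = 184.3 mol; y_H = 36.1 / 184.3 = 0.1959.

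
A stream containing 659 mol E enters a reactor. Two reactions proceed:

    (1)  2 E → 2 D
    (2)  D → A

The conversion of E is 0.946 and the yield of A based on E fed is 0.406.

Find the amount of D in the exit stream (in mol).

356 mol

Conversion of E: E consumed = 2ξ₁ = 0.946 × 659 → ξ₁ = 311.7 mol.
Yield of A: 1ξ₂ / 659 = 0.406 → ξ₂ = 267.6 mol.
Outlet amounts (n = n₀ + Σ ν·ξ):
  E: 659 − 2(311.7) = 35.59
  D: 0 + 2(311.7) − 1(267.6) = 355.9
  A: 0 + 1(267.6) = 267.6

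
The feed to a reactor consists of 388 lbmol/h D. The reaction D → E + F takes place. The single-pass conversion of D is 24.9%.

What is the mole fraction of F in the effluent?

D reacted = 0.249 × 388 = 96.61 lbmol/h; ν_D = −1, so ξ = 96.61/1 = 96.61 lbmol/h.
Outlet amounts (n = n₀ + ν ξ):
  D: 388 − 1(96.61) = 291.4
  E: 0 + 1(96.61) = 96.61
  F: 0 + 1(96.61) = 96.61
Total out = 484.6 lbmol/h; y_F = 96.61 / 484.6 = 0.1994.

0.199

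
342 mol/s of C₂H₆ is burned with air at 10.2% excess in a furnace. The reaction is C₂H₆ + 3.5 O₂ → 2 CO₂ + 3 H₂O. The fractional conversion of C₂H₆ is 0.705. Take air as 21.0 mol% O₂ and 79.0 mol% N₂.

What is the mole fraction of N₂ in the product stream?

Stoichiometric O₂ = 3.5 × 342 = 1197 mol/s; O₂ fed = 1197 × 1.102 = 1319 mol/s.
N₂ fed = 1319 × 79/21 = 4962 mol/s.
Fuel reacted = 0.705 × 342 → ξ = 241.1 mol/s.
Outlet (n = n₀ + ν ξ):
  C₂H₆: 342 − 1(241.1) = 100.9
  O₂: 1319 − 3.5(241.1) = 475.2
  N₂: 4962 (inert)
  CO₂: 0 + 2(241.1) = 482.2
  H₂O: 0 + 3(241.1) = 723.3
Total out = 6744 mol/s; y_N₂ = 4962 / 6744 = 0.7358.

0.736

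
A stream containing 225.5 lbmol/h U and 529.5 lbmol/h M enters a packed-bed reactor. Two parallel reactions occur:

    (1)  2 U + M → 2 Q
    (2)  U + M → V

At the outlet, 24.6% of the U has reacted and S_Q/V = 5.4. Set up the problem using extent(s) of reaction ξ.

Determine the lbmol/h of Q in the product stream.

Conversion of U: U consumed = 0.246 × 225.5 = 55.47 lbmol/h = 2ξ₁ + 1ξ₂.
Selectivity: 2ξ₁ / (1ξ₂) = 5.4 → ξ₁ = 2.7 ξ₂.
Substitute: (2·2.7 + 1) ξ₂ = 55.47 → ξ₂ = 8.668 lbmol/h, ξ₁ = 23.4 lbmol/h.
Outlet amounts (n = n₀ + Σ ν·ξ):
  U: 225.5 − 2(23.4) − 1(8.668) = 170
  M: 529.5 − 1(23.4) − 1(8.668) = 497.4
  Q: 0 + 2(23.4) = 46.81
  V: 0 + 1(8.668) = 8.668

46.8 lbmol/h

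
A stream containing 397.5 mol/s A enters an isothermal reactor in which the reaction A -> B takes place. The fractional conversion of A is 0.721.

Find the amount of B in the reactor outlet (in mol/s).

287 mol/s

A reacted = 0.721 × 397.5 = 286.6 mol/s; ν_A = −1, so ξ = 286.6/1 = 286.6 mol/s.
Outlet amounts (n = n₀ + ν ξ):
  A: 397.5 − 1(286.6) = 110.9
  B: 0 + 1(286.6) = 286.6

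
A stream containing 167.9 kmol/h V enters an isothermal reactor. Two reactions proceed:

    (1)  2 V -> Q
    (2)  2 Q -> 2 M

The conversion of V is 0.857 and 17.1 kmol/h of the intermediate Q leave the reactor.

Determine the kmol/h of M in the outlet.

Conversion of V: V consumed = 2ξ₁ = 0.857 × 167.9 → ξ₁ = 71.95 kmol/h.
Q balance: n_Q = 0 + 1ξ₁ − 2ξ₂ = 17.1 → ξ₂ = (1·71.95 − 17.1)/2 = 27.42 kmol/h.
Outlet amounts (n = n₀ + Σ ν·ξ):
  V: 167.9 − 2(71.95) = 24.01
  Q: 0 + 1(71.95) − 2(27.42) = 17.1
  M: 0 + 2(27.42) = 54.85

54.8 kmol/h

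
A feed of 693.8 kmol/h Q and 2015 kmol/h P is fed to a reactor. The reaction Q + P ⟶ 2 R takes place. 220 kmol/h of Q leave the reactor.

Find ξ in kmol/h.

For Q: n = n₀ − 1ξ → 220 = 693.8 − 1ξ, giving ξ = 473.8 kmol/h.
Outlet amounts (n = n₀ + ν ξ):
  Q: 693.8 − 1(473.8) = 220
  P: 2015 − 1(473.8) = 1541
  R: 0 + 2(473.8) = 947.6

ξ = 474 kmol/h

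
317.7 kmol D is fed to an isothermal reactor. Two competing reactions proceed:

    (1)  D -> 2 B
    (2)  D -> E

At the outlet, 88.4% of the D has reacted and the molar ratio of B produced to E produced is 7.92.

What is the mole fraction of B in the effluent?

0.828

Conversion of D: D consumed = 0.884 × 317.7 = 280.8 kmol = 1ξ₁ + 1ξ₂.
Selectivity: 2ξ₁ / (1ξ₂) = 7.92 → ξ₁ = 3.96 ξ₂.
Substitute: (1·3.96 + 1) ξ₂ = 280.8 → ξ₂ = 56.62 kmol, ξ₁ = 224.2 kmol.
Outlet amounts (n = n₀ + Σ ν·ξ):
  D: 317.7 − 1(224.2) − 1(56.62) = 36.85
  B: 0 + 2(224.2) = 448.4
  E: 0 + 1(56.62) = 56.62
Total out = 541.9 kmol; y_B = 448.4 / 541.9 = 0.8275.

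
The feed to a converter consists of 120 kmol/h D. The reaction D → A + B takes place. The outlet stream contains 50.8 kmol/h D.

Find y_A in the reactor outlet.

0.366

For D: n = n₀ − 1ξ → 50.8 = 120 − 1ξ, giving ξ = 69.2 kmol/h.
Outlet amounts (n = n₀ + ν ξ):
  D: 120 − 1(69.2) = 50.8
  A: 0 + 1(69.2) = 69.2
  B: 0 + 1(69.2) = 69.2
Total out = 189.2 kmol/h; y_A = 69.2 / 189.2 = 0.3658.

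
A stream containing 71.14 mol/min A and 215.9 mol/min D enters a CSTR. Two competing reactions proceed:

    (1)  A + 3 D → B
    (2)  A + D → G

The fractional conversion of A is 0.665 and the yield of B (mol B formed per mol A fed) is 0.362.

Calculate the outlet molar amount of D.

Yield of B: 1ξ₁ / 71.14 = 0.362 → ξ₁ = 25.75 mol/min.
Conversion of A: 1ξ₁ + 1ξ₂ = 0.665 × 71.14 = 47.31 → ξ₂ = 21.56 mol/min.
Outlet amounts (n = n₀ + Σ ν·ξ):
  A: 71.14 − 1(25.75) − 1(21.56) = 23.83
  D: 215.9 − 3(25.75) − 1(21.56) = 117.1
  B: 0 + 1(25.75) = 25.75
  G: 0 + 1(21.56) = 21.56

117 mol/min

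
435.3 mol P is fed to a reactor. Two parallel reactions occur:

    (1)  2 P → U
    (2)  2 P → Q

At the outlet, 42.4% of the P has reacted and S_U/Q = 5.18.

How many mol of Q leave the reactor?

Conversion of P: P consumed = 0.424 × 435.3 = 184.6 mol = 2ξ₁ + 2ξ₂.
Selectivity: 1ξ₁ / (1ξ₂) = 5.18 → ξ₁ = 5.18 ξ₂.
Substitute: (2·5.18 + 2) ξ₂ = 184.6 → ξ₂ = 14.93 mol, ξ₁ = 77.35 mol.
Outlet amounts (n = n₀ + Σ ν·ξ):
  P: 435.3 − 2(77.35) − 2(14.93) = 250.7
  U: 0 + 1(77.35) = 77.35
  Q: 0 + 1(14.93) = 14.93

14.9 mol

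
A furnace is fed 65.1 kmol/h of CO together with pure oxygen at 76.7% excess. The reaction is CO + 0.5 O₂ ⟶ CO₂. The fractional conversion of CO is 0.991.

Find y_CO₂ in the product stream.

Stoichiometric O₂ = 0.5 × 65.1 = 32.55 kmol/h; O₂ fed = 32.55 × 1.767 = 57.52 kmol/h.
Fuel reacted = 0.991 × 65.1 → ξ = 64.51 kmol/h.
Outlet (n = n₀ + ν ξ):
  CO: 65.1 − 1(64.51) = 0.5859
  O₂: 57.52 − 0.5(64.51) = 25.26
  CO₂: 0 + 1(64.51) = 64.51
Total out = 90.36 kmol/h; y_CO₂ = 64.51 / 90.36 = 0.714.

0.714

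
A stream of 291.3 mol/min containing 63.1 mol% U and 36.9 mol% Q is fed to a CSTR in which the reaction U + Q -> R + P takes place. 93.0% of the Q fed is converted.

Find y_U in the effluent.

Q reacted = 0.93 × 107.5 = 99.97 mol/min; ν_Q = −1, so ξ = 99.97/1 = 99.97 mol/min.
Outlet amounts (n = n₀ + ν ξ):
  U: 183.8 − 1(99.97) = 83.84
  Q: 107.5 − 1(99.97) = 7.524
  R: 0 + 1(99.97) = 99.97
  P: 0 + 1(99.97) = 99.97
Total out = 291.3 mol/min; y_U = 83.84 / 291.3 = 0.2878.

0.288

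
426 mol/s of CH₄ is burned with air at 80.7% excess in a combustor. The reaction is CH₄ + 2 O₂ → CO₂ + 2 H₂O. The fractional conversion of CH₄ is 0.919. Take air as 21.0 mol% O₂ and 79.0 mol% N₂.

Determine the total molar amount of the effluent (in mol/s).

Stoichiometric O₂ = 2 × 426 = 852 mol/s; O₂ fed = 852 × 1.807 = 1540 mol/s.
N₂ fed = 1540 × 79/21 = 5792 mol/s.
Fuel reacted = 0.919 × 426 → ξ = 391.5 mol/s.
Outlet (n = n₀ + ν ξ):
  CH₄: 426 − 1(391.5) = 34.51
  O₂: 1540 − 2(391.5) = 756.6
  N₂: 5792 (inert)
  CO₂: 0 + 1(391.5) = 391.5
  H₂O: 0 + 2(391.5) = 783
Total out = 34.51 + 756.6 + 5792 + 391.5 + 783 = 7757 mol/s.

7760 mol/s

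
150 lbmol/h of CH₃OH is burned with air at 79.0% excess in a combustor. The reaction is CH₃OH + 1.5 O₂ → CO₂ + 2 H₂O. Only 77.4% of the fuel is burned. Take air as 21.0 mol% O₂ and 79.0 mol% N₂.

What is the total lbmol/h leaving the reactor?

2130 lbmol/h

Stoichiometric O₂ = 1.5 × 150 = 225 lbmol/h; O₂ fed = 225 × 1.790 = 402.8 lbmol/h.
N₂ fed = 402.8 × 79/21 = 1515 lbmol/h.
Fuel reacted = 0.774 × 150 → ξ = 116.1 lbmol/h.
Outlet (n = n₀ + ν ξ):
  CH₃OH: 150 − 1(116.1) = 33.9
  O₂: 402.8 − 1.5(116.1) = 228.6
  N₂: 1515 (inert)
  CO₂: 0 + 1(116.1) = 116.1
  H₂O: 0 + 2(116.1) = 232.2
Total out = 33.9 + 228.6 + 1515 + 116.1 + 232.2 = 2126 lbmol/h.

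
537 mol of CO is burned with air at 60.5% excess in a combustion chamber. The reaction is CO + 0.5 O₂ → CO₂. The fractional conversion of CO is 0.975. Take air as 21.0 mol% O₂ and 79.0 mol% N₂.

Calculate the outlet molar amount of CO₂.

524 mol

Stoichiometric O₂ = 0.5 × 537 = 268.5 mol; O₂ fed = 268.5 × 1.605 = 430.9 mol.
N₂ fed = 430.9 × 79/21 = 1621 mol.
Fuel reacted = 0.975 × 537 → ξ = 523.6 mol.
Outlet (n = n₀ + ν ξ):
  CO: 537 − 1(523.6) = 13.43
  O₂: 430.9 − 0.5(523.6) = 169.2
  N₂: 1621 (inert)
  CO₂: 0 + 1(523.6) = 523.6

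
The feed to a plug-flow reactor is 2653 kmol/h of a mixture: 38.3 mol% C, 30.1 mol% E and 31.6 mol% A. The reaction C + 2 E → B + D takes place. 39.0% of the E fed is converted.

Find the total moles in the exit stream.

E reacted = 0.39 × 798.6 = 311.4 kmol/h; ν_E = −2, so ξ = 311.4/2 = 155.7 kmol/h.
Outlet amounts (n = n₀ + ν ξ):
  C: 1016 − 1(155.7) = 860.4
  E: 798.6 − 2(155.7) = 487.1
  B: 0 + 1(155.7) = 155.7
  D: 0 + 1(155.7) = 155.7
  A: 838.3 (inert)
Total out = 860.4 + 487.1 + 155.7 + 155.7 + 838.3 = 2497 kmol/h.

2500 kmol/h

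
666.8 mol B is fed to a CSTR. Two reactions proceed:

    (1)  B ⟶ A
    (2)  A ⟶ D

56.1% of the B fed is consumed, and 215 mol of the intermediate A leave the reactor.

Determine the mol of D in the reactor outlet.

Conversion of B: B consumed = 1ξ₁ = 0.561 × 666.8 → ξ₁ = 374.1 mol.
A balance: n_A = 0 + 1ξ₁ − 1ξ₂ = 215 → ξ₂ = (1·374.1 − 215)/1 = 159.1 mol.
Outlet amounts (n = n₀ + Σ ν·ξ):
  B: 666.8 − 1(374.1) = 292.7
  A: 0 + 1(374.1) − 1(159.1) = 215
  D: 0 + 1(159.1) = 159.1

159 mol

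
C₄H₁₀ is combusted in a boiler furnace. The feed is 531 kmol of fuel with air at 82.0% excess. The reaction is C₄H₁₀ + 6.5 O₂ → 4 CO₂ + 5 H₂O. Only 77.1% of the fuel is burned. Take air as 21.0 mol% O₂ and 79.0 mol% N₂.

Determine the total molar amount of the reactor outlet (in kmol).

31100 kmol

Stoichiometric O₂ = 6.5 × 531 = 3452 kmol; O₂ fed = 3452 × 1.820 = 6282 kmol.
N₂ fed = 6282 × 79/21 = 23630 kmol.
Fuel reacted = 0.771 × 531 → ξ = 409.4 kmol.
Outlet (n = n₀ + ν ξ):
  C₄H₁₀: 531 − 1(409.4) = 121.6
  O₂: 6282 − 6.5(409.4) = 3621
  N₂: 23630 (inert)
  CO₂: 0 + 4(409.4) = 1638
  H₂O: 0 + 5(409.4) = 2047
Total out = 121.6 + 3621 + 23630 + 1638 + 2047 = 31060 kmol.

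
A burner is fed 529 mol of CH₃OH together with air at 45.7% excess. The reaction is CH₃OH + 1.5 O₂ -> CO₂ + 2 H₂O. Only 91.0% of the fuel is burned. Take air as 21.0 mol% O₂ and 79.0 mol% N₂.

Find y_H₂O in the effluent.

0.153

Stoichiometric O₂ = 1.5 × 529 = 793.5 mol; O₂ fed = 793.5 × 1.457 = 1156 mol.
N₂ fed = 1156 × 79/21 = 4349 mol.
Fuel reacted = 0.91 × 529 → ξ = 481.4 mol.
Outlet (n = n₀ + ν ξ):
  CH₃OH: 529 − 1(481.4) = 47.61
  O₂: 1156 − 1.5(481.4) = 434
  N₂: 4349 (inert)
  CO₂: 0 + 1(481.4) = 481.4
  H₂O: 0 + 2(481.4) = 962.8
Total out = 6275 mol; y_H₂O = 962.8 / 6275 = 0.1534.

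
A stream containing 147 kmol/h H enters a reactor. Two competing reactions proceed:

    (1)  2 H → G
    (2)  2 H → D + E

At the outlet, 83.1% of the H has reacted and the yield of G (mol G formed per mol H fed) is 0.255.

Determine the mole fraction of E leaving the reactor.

0.215

Yield of G: 1ξ₁ / 147 = 0.255 → ξ₁ = 37.48 kmol/h.
Conversion of H: 2ξ₁ + 2ξ₂ = 0.831 × 147 = 122.2 → ξ₂ = 23.59 kmol/h.
Outlet amounts (n = n₀ + Σ ν·ξ):
  H: 147 − 2(37.48) − 2(23.59) = 24.84
  G: 0 + 1(37.48) = 37.48
  D: 0 + 1(23.59) = 23.59
  E: 0 + 1(23.59) = 23.59
Total out = 109.5 kmol/h; y_E = 23.59 / 109.5 = 0.2154.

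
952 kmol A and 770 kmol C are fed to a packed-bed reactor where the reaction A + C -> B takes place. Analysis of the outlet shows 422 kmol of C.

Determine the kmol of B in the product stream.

For C: n = n₀ − 1ξ → 422 = 770 − 1ξ, giving ξ = 348 kmol.
Outlet amounts (n = n₀ + ν ξ):
  A: 952 − 1(348) = 604
  C: 770 − 1(348) = 422
  B: 0 + 1(348) = 348

348 kmol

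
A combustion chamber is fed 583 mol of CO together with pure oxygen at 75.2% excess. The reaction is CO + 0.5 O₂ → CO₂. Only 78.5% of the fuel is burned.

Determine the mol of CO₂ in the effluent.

458 mol

Stoichiometric O₂ = 0.5 × 583 = 291.5 mol; O₂ fed = 291.5 × 1.752 = 510.7 mol.
Fuel reacted = 0.785 × 583 → ξ = 457.7 mol.
Outlet (n = n₀ + ν ξ):
  CO: 583 − 1(457.7) = 125.3
  O₂: 510.7 − 0.5(457.7) = 281.9
  CO₂: 0 + 1(457.7) = 457.7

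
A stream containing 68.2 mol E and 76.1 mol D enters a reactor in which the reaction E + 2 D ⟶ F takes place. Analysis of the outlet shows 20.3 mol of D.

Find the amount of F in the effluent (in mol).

27.9 mol

For D: n = n₀ − 2ξ → 20.3 = 76.1 − 2ξ, giving ξ = 27.9 mol.
Outlet amounts (n = n₀ + ν ξ):
  E: 68.2 − 1(27.9) = 40.3
  D: 76.1 − 2(27.9) = 20.3
  F: 0 + 1(27.9) = 27.9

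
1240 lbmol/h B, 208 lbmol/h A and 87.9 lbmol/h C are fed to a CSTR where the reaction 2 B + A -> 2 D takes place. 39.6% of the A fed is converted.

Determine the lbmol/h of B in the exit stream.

1080 lbmol/h

A reacted = 0.396 × 208 = 82.37 lbmol/h; ν_A = −1, so ξ = 82.37/1 = 82.37 lbmol/h.
Outlet amounts (n = n₀ + ν ξ):
  B: 1240 − 2(82.37) = 1075
  A: 208 − 1(82.37) = 125.6
  D: 0 + 2(82.37) = 164.7
  C: 87.9 (inert)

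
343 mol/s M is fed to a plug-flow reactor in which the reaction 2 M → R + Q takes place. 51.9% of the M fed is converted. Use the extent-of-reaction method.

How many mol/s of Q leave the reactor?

89 mol/s

M reacted = 0.519 × 343 = 178 mol/s; ν_M = −2, so ξ = 178/2 = 89.01 mol/s.
Outlet amounts (n = n₀ + ν ξ):
  M: 343 − 2(89.01) = 165
  R: 0 + 1(89.01) = 89.01
  Q: 0 + 1(89.01) = 89.01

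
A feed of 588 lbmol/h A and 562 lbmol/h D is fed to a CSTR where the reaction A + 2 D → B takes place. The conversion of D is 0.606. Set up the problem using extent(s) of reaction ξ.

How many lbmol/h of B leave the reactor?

D reacted = 0.606 × 562 = 340.6 lbmol/h; ν_D = −2, so ξ = 340.6/2 = 170.3 lbmol/h.
Outlet amounts (n = n₀ + ν ξ):
  A: 588 − 1(170.3) = 417.7
  D: 562 − 2(170.3) = 221.4
  B: 0 + 1(170.3) = 170.3

170 lbmol/h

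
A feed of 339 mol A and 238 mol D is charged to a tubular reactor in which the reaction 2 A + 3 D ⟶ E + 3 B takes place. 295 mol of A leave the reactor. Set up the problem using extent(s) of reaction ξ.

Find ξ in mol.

For A: n = n₀ − 2ξ → 295 = 339 − 2ξ, giving ξ = 22 mol.
Outlet amounts (n = n₀ + ν ξ):
  A: 339 − 2(22) = 295
  D: 238 − 3(22) = 172
  E: 0 + 1(22) = 22
  B: 0 + 3(22) = 66

ξ = 22 mol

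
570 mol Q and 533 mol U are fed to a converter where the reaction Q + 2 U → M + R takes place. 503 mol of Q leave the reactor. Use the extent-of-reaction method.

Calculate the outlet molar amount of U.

399 mol

For Q: n = n₀ − 1ξ → 503 = 570 − 1ξ, giving ξ = 67 mol.
Outlet amounts (n = n₀ + ν ξ):
  Q: 570 − 1(67) = 503
  U: 533 − 2(67) = 399
  M: 0 + 1(67) = 67
  R: 0 + 1(67) = 67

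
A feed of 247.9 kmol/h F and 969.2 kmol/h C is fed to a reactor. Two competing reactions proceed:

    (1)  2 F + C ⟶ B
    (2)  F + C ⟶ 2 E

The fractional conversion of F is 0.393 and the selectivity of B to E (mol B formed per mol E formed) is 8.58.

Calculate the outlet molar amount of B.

47.3 kmol/h

Conversion of F: F consumed = 0.393 × 247.9 = 97.42 kmol/h = 2ξ₁ + 1ξ₂.
Selectivity: 1ξ₁ / (2ξ₂) = 8.58 → ξ₁ = 17.16 ξ₂.
Substitute: (2·17.16 + 1) ξ₂ = 97.42 → ξ₂ = 2.758 kmol/h, ξ₁ = 47.33 kmol/h.
Outlet amounts (n = n₀ + Σ ν·ξ):
  F: 247.9 − 2(47.33) − 1(2.758) = 150.5
  C: 969.2 − 1(47.33) − 1(2.758) = 919.1
  B: 0 + 1(47.33) = 47.33
  E: 0 + 2(2.758) = 5.517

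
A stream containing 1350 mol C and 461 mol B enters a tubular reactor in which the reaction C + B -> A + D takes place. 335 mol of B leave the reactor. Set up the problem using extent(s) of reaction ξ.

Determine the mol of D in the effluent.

126 mol

For B: n = n₀ − 1ξ → 335 = 461 − 1ξ, giving ξ = 126 mol.
Outlet amounts (n = n₀ + ν ξ):
  C: 1350 − 1(126) = 1224
  B: 461 − 1(126) = 335
  A: 0 + 1(126) = 126
  D: 0 + 1(126) = 126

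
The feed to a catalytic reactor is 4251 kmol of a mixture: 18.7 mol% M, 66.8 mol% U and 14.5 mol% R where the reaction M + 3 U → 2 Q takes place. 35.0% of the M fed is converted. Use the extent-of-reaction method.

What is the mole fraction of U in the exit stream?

0.543

M reacted = 0.35 × 794.9 = 278.2 kmol; ν_M = −1, so ξ = 278.2/1 = 278.2 kmol.
Outlet amounts (n = n₀ + ν ξ):
  M: 794.9 − 1(278.2) = 516.7
  U: 2840 − 3(278.2) = 2005
  Q: 0 + 2(278.2) = 556.5
  R: 616.4 (inert)
Total out = 3695 kmol; y_U = 2005 / 3695 = 0.5427.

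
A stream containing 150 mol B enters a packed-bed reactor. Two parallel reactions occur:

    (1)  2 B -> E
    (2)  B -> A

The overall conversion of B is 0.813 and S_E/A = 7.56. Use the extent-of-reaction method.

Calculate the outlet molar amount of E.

57.2 mol

Conversion of B: B consumed = 0.813 × 150 = 121.9 mol = 2ξ₁ + 1ξ₂.
Selectivity: 1ξ₁ / (1ξ₂) = 7.56 → ξ₁ = 7.56 ξ₂.
Substitute: (2·7.56 + 1) ξ₂ = 121.9 → ξ₂ = 7.565 mol, ξ₁ = 57.19 mol.
Outlet amounts (n = n₀ + Σ ν·ξ):
  B: 150 − 2(57.19) − 1(7.565) = 28.05
  E: 0 + 1(57.19) = 57.19
  A: 0 + 1(7.565) = 7.565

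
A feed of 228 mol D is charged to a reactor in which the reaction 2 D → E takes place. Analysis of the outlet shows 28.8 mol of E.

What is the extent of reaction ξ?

ξ = 28.8 mol

For E: n = n₀ + 1ξ → 28.8 = 0 + 1ξ, giving ξ = 28.8 mol.
Outlet amounts (n = n₀ + ν ξ):
  D: 228 − 2(28.8) = 170.4
  E: 0 + 1(28.8) = 28.8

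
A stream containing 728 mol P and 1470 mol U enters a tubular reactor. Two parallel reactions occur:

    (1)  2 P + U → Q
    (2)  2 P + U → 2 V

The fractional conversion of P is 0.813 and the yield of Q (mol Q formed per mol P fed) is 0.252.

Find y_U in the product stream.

Yield of Q: 1ξ₁ / 728 = 0.252 → ξ₁ = 183.5 mol.
Conversion of P: 2ξ₁ + 2ξ₂ = 0.813 × 728 = 591.9 → ξ₂ = 112.5 mol.
Outlet amounts (n = n₀ + Σ ν·ξ):
  P: 728 − 2(183.5) − 2(112.5) = 136.1
  U: 1470 − 1(183.5) − 1(112.5) = 1174
  Q: 0 + 1(183.5) = 183.5
  V: 0 + 2(112.5) = 225
Total out = 1719 mol; y_U = 1174 / 1719 = 0.6831.

0.683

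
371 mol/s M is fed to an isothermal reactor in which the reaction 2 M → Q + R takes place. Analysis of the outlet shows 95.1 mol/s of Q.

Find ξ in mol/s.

ξ = 95.1 mol/s

For Q: n = n₀ + 1ξ → 95.1 = 0 + 1ξ, giving ξ = 95.1 mol/s.
Outlet amounts (n = n₀ + ν ξ):
  M: 371 − 2(95.1) = 180.8
  Q: 0 + 1(95.1) = 95.1
  R: 0 + 1(95.1) = 95.1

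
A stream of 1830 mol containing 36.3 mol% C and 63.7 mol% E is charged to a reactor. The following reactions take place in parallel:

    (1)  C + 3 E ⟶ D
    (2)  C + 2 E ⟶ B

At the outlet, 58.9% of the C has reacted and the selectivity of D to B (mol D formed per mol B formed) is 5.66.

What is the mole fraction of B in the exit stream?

Conversion of C: C consumed = 0.589 × 664.3 = 391.3 mol = 1ξ₁ + 1ξ₂.
Selectivity: 1ξ₁ / (1ξ₂) = 5.66 → ξ₁ = 5.66 ξ₂.
Substitute: (1·5.66 + 1) ξ₂ = 391.3 → ξ₂ = 58.75 mol, ξ₁ = 332.5 mol.
Outlet amounts (n = n₀ + Σ ν·ξ):
  C: 664.3 − 1(332.5) − 1(58.75) = 273
  E: 1166 − 3(332.5) − 2(58.75) = 50.66
  D: 0 + 1(332.5) = 332.5
  B: 0 + 1(58.75) = 58.75
Total out = 714.9 mol; y_B = 58.75 / 714.9 = 0.08217.

0.0822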